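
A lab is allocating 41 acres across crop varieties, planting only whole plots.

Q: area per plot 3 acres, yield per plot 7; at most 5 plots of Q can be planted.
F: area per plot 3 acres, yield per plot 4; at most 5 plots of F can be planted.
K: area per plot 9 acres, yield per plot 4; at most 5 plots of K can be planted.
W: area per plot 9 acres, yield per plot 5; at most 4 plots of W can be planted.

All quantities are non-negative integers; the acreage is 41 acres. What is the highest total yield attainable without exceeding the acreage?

Take 5×Q, 5×F, and 1×W: area 39 ≤ 41, yield 5·7 + 5·4 + 1·5 = 60.
Q has the best ratio (7/3) and is taken to its limit of 5; remaining capacity is filled optimally with the others.

60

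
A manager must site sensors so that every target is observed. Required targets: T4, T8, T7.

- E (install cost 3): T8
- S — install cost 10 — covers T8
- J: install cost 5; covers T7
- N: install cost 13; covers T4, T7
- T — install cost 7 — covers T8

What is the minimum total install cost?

16

This is an integer covering problem.
The greedy cost-per-new-target heuristic would pick E, J, and N for 21, but a cheaper cover exists.
Choose E and N: together they cover T4, T8, T7 — every target.
Total install cost: 3 + 13 = 16.
No cover costs less than 16.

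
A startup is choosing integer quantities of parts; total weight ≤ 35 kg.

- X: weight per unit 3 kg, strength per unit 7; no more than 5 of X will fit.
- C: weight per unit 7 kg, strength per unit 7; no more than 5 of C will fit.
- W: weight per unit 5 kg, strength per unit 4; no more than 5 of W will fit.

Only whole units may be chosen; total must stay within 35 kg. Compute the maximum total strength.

X has the best ratio (7/3); taking only X gives at most 5×7 = 35 (stopped by the supply cap of 5).
Mixing does better — 5×X, 2×C, and 1×W: weight 34 ≤ 35, strength 5·7 + 2·7 + 1·4 = 53.

53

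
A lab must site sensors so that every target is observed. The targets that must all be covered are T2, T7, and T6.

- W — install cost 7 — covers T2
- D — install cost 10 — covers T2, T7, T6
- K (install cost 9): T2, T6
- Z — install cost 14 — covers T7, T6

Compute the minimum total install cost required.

10

D alone covers T2, T7, T6 — every target.
Total install cost: 10.
No cover costs less than 10.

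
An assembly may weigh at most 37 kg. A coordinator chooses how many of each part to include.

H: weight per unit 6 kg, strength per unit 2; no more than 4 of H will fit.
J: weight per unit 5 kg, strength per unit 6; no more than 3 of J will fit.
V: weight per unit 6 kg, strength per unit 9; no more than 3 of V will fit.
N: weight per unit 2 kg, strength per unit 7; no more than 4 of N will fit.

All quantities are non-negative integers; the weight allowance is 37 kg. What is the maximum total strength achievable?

3×J, 2×V, and 4×N: weight 35 ≤ 37, strength 3·6 + 2·9 + 4·7 = 64.
2×J, 3×V, and 4×N: weight 36 ≤ 37, strength 2·6 + 3·9 + 4·7 = 67.
Best is 67.

67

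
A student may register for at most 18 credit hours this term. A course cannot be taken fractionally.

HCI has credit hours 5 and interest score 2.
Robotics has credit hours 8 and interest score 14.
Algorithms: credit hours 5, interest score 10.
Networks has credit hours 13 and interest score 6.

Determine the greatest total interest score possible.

26

Allowing fractional choices, the relaxed optimum would be about 26.3, but courses are indivisible.
HCI + Robotics + Algorithms: credit hours 5 + 8 + 5 = 18 ≤ 18, interest score 2 + 14 + 10 = 26.
Robotics + Algorithms: credit hours 8 + 5 = 13 ≤ 18, interest score 14 + 10 = 24.
Best is HCI, Robotics, and Algorithms with total interest score 26.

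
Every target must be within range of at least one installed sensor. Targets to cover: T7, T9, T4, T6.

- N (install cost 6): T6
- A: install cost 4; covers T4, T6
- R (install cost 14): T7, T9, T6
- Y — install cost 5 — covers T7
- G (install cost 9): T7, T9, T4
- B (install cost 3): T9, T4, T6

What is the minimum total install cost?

8

Choose Y and B: together they cover T7, T9, T4, T6 — every target.
Total install cost: 5 + 3 = 8.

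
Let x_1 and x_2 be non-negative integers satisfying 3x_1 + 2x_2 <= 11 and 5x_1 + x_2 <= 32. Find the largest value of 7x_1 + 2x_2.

23

(x_1,x_2)=(3,1): 3·3+2·1=11≤11, 5·3+1·1=16≤32, objective 23.
(x_1,x_2)=(3,0): 3·3+2·0=9≤11, 5·3+1·0=15≤32, objective 21.
(x_1,x_2)=(2,2): 3·2+2·2=10≤11, 5·2+1·2=12≤32, objective 18.
(x_1,x_2)=(2,1): 3·2+2·1=8≤11, 5·2+1·1=11≤32, objective 16.
No feasible integer point exceeds 23.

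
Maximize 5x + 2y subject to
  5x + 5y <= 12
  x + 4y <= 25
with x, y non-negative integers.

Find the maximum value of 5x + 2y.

The continuous relaxation peaks at (2.4, 0) with value 12.00; rounding to a feasible lattice point costs some objective.
(x,y)=(2,0): 5·2+5·0=10≤12, 1·2+4·0=2≤25, objective 10.
(x,y)=(1,1): 5·1+5·1=10≤12, 1·1+4·1=5≤25, objective 7.
(x,y)=(1,0): 5·1+5·0=5≤12, 1·1+4·0=1≤25, objective 5.
Maximum is 10 at (x,y)=(2,0).

10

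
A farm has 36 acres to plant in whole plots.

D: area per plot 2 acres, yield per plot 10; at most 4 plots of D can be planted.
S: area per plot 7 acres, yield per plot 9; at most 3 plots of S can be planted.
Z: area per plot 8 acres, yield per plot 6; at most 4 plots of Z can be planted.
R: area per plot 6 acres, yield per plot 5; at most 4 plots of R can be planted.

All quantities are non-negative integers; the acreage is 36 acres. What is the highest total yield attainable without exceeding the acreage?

This is a bounded integer knapsack.
4×D, 2×S, 1×Z, and 1×R: area 36 ≤ 36, yield 4·10 + 2·9 + 1·6 + 1·5 = 69.
4×D, 3×S, and 1×R: area 35 ≤ 36, yield 4·10 + 3·9 + 1·5 = 72.
Best is 72.

72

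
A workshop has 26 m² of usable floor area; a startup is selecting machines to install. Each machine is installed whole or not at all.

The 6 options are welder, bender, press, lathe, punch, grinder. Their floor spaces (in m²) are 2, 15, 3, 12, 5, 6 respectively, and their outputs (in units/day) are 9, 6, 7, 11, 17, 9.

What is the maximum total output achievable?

welder + press + lathe + punch: floor space 2 + 3 + 12 + 5 = 22 ≤ 26, output 9 + 7 + 11 + 17 = 44.
welder + lathe + punch + grinder: floor space 2 + 12 + 5 + 6 = 25 ≤ 26, output 9 + 11 + 17 + 9 = 46.
press + lathe + punch + grinder: floor space 3 + 12 + 5 + 6 = 26 ≤ 26, output 7 + 11 + 17 + 9 = 44.
Best is welder, lathe, punch, and grinder with total output 46.

46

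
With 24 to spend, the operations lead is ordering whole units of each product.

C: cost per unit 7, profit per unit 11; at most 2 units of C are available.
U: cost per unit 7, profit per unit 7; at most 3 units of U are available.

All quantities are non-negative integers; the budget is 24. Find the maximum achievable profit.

C has the best ratio (11/7); taking only C gives at most 2×11 = 22 (stopped by the supply cap of 2).
Mixing does better — 2×C and 1×U: cost 21 ≤ 24, profit 2·11 + 1·7 = 29.

29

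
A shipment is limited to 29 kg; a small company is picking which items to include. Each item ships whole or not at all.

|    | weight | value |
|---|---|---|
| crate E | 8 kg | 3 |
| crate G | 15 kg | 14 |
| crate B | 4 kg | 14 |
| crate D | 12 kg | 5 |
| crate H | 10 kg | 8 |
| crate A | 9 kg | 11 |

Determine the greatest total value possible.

Take crate G, crate B, and crate A: weight 15 + 4 + 9 = 28 ≤ 29, value 14 + 14 + 11 = 39.
No other feasible combination does better.

39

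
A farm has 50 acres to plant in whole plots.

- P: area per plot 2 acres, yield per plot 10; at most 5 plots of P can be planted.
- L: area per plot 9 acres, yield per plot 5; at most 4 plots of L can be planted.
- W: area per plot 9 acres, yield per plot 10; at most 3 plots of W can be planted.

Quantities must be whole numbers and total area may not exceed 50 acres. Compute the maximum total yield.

85

5×P, 1×L, and 3×W: area 46 ≤ 50, yield 5·10 + 1·5 + 3·10 = 85.
5×P and 3×W: area 37 ≤ 50, yield 5·10 + 3·10 = 80.
Best is 85.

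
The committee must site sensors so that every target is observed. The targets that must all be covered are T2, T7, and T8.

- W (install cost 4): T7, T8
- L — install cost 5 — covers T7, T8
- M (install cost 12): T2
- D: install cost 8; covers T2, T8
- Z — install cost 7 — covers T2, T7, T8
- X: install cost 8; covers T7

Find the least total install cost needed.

The greedy cost-per-new-target heuristic would pick W and Z for 11, but a cheaper cover exists.
Z alone covers T2, T7, T8 — every target.
Total install cost: 7.
No cover costs less than 7.

7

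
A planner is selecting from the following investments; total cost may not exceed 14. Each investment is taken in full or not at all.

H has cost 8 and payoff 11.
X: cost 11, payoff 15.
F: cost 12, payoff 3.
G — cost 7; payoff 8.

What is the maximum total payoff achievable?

This is a 0-1 knapsack instance.
Allowing fractional choices, the relaxed optimum would be about 19.2, but investments are indivisible.
H: cost 8 ≤ 14, payoff 11.
X: cost 11 ≤ 14, payoff 15.
G: cost 7 ≤ 14, payoff 8.
Best is X with total payoff 15.

15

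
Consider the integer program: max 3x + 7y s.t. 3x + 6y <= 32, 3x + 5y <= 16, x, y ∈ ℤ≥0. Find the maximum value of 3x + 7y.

(x,y)=(0,3): 3·0+6·3=18≤32, 3·0+5·3=15≤16, objective 21.
(x,y)=(1,2): 3·1+6·2=15≤32, 3·1+5·2=13≤16, objective 17.
(x,y)=(0,2): 3·0+6·2=12≤32, 3·0+5·2=10≤16, objective 14.
The best lattice point is (0,3), giving 21.

21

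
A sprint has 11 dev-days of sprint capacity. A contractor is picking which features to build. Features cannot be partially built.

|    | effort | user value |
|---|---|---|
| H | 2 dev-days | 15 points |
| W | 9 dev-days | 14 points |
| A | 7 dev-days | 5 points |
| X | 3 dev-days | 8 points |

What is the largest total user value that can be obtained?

29

This is an integer program with binary decision variables.
H + W: effort 2 + 9 = 11 ≤ 11, user value 15 + 14 = 29.
H + X: effort 2 + 3 = 5 ≤ 11, user value 15 + 8 = 23.
Best is H and W with total user value 29.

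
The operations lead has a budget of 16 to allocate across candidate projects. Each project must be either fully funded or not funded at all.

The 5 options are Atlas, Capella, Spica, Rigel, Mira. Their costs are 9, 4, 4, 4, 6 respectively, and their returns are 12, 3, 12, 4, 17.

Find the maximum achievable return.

Allowing fractional choices, the relaxed optimum would be about 37.0, but projects are indivisible.
Spica + Rigel + Mira: cost 4 + 4 + 6 = 14 ≤ 16, return 12 + 4 + 17 = 33.
Spica + Mira: cost 4 + 6 = 10 ≤ 16, return 12 + 17 = 29.
Capella + Spica + Mira: cost 4 + 4 + 6 = 14 ≤ 16, return 3 + 12 + 17 = 32.
Best is Spica, Rigel, and Mira with total return 33.

33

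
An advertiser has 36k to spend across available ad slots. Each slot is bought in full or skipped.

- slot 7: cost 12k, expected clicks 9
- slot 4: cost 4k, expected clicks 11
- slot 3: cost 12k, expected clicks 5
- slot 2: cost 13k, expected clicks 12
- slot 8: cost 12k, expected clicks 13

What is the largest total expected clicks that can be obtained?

Allowing fractional choices, the relaxed optimum would be about 41.2, but ad slots are indivisible.
slot 4 + slot 2 + slot 8: cost 4 + 13 + 12 = 29 ≤ 36, expected clicks 11 + 12 + 13 = 36.
slot 7 + slot 4 + slot 8: cost 12 + 4 + 12 = 28 ≤ 36, expected clicks 9 + 11 + 13 = 33.
Best is slot 4, slot 2, and slot 8 with total expected clicks 36.

36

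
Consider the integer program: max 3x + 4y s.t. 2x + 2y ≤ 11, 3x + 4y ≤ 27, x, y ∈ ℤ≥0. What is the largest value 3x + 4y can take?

(x,y)=(0,5): 2·0+2·5=10≤11, 3·0+4·5=20≤27, objective 20.
(x,y)=(1,4): 2·1+2·4=10≤11, 3·1+4·4=19≤27, objective 19.
(x,y)=(0,4): 2·0+2·4=8≤11, 3·0+4·4=16≤27, objective 16.
The best lattice point is (0,5), giving 20.

20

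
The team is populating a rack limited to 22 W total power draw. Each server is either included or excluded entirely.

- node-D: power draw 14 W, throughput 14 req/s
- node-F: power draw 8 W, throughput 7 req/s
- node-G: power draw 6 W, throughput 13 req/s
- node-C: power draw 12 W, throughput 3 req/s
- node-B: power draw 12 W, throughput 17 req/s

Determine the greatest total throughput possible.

30

Allowing fractional choices, the relaxed optimum would be about 34.0, but servers are indivisible.
node-G + node-B: power draw 6 + 12 = 18 ≤ 22, throughput 13 + 17 = 30.
node-F + node-B: power draw 8 + 12 = 20 ≤ 22, throughput 7 + 17 = 24.
node-D + node-G: power draw 14 + 6 = 20 ≤ 22, throughput 14 + 13 = 27.
Best is node-G and node-B with total throughput 30.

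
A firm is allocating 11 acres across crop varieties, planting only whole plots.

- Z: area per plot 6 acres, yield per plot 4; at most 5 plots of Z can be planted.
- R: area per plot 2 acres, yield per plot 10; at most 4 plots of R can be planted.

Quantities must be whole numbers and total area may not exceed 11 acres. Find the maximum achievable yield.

Take 4×R: area 8 ≤ 11, yield 4·10 = 40.
R has the best ratio (10/2) and is taken to its limit of 4; remaining capacity is filled optimally with the others.

40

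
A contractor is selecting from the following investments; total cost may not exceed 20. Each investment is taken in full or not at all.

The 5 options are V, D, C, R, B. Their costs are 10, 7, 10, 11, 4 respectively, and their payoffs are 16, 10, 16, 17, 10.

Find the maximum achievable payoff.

32

Take V and C: cost 10 + 10 = 20 ≤ 20, payoff 16 + 16 = 32.
No other feasible combination does better.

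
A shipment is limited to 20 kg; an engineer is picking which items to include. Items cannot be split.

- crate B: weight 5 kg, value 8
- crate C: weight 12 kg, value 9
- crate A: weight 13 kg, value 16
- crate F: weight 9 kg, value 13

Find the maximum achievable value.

24

This is a 0-1 knapsack instance.
Allowing fractional choices, the relaxed optimum would be about 28.4, but items are indivisible.
crate B + crate C: weight 5 + 12 = 17 ≤ 20, value 8 + 9 = 17.
crate B + crate F: weight 5 + 9 = 14 ≤ 20, value 8 + 13 = 21.
crate B + crate A: weight 5 + 13 = 18 ≤ 20, value 8 + 16 = 24.
Best is crate B and crate A with total value 24.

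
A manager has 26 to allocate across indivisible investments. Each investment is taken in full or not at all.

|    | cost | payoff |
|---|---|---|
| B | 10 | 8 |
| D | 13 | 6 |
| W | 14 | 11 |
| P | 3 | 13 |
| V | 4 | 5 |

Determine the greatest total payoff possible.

29

Allowing fractional choices, the relaxed optimum would be about 33.1, but investments are indivisible.
B + D + P: cost 10 + 13 + 3 = 26 ≤ 26, payoff 8 + 6 + 13 = 27.
W + P + V: cost 14 + 3 + 4 = 21 ≤ 26, payoff 11 + 13 + 5 = 29.
B + P + V: cost 10 + 3 + 4 = 17 ≤ 26, payoff 8 + 13 + 5 = 26.
Best is W, P, and V with total payoff 29.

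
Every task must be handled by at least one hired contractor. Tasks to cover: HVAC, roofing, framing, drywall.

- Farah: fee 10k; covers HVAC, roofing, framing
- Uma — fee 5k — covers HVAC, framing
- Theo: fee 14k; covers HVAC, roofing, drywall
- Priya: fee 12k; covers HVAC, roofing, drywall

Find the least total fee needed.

Choose Uma and Priya: together they cover HVAC, roofing, framing, drywall — every task.
Total fee: 5 + 12 = 17.
No cover costs less than 17.

17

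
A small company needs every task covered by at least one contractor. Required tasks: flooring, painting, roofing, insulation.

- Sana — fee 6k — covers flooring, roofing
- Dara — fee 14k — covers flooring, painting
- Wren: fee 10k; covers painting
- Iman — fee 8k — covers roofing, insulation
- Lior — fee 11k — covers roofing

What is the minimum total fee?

This is a weighted set-cover instance.
The greedy cost-per-new-task heuristic would pick Sana, Iman, and Wren for 24, but a cheaper cover exists.
Choose Dara and Iman: together they cover flooring, painting, roofing, insulation — every task.
Total fee: 14 + 8 = 22.
No cover costs less than 22.

22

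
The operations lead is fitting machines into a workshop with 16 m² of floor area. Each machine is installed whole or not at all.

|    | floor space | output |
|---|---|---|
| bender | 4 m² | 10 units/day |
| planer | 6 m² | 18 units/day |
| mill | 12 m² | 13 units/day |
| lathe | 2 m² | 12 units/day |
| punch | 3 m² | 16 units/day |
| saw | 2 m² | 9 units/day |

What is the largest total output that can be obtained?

Take bender, planer, lathe, and punch: floor space 4 + 6 + 2 + 3 = 15 ≤ 16, output 10 + 18 + 12 + 16 = 56.
No other feasible combination does better.

56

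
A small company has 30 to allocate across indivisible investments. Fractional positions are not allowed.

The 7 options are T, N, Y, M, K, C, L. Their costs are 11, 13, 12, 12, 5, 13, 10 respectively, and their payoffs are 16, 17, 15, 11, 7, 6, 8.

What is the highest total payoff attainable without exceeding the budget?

40

Take T, N, and K: cost 11 + 13 + 5 = 29 ≤ 30, payoff 16 + 17 + 7 = 40.
No other feasible combination does better.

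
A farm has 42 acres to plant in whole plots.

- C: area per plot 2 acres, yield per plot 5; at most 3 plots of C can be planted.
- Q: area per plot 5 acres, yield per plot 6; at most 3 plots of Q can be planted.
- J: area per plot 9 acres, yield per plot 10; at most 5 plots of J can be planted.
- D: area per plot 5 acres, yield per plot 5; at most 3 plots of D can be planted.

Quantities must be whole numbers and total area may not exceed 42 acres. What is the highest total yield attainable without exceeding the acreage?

55

C has the best ratio (5/2); taking only C gives at most 3×5 = 15 (stopped by the supply cap of 3).
Mixing does better — 3×C and 4×J: area 42 ≤ 42, yield 3·5 + 4·10 = 55.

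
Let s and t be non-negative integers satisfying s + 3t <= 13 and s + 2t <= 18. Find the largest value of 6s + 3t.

78

(s,t)=(13,0) is feasible, giving 78.
(s,t)=(12,0) is feasible, giving 72.
The best lattice point is (13,0), giving 78.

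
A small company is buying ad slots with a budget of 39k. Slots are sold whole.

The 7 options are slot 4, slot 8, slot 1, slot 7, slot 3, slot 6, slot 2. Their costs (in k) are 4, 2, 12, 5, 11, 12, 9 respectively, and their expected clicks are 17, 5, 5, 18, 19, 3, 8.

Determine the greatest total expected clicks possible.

67

slot 4 + slot 8 + slot 7 + slot 3 + slot 2: cost 4 + 2 + 5 + 11 + 9 = 31 ≤ 39, expected clicks 17 + 5 + 18 + 19 + 8 = 67.
slot 4 + slot 8 + slot 1 + slot 7 + slot 3: cost 4 + 2 + 12 + 5 + 11 = 34 ≤ 39, expected clicks 17 + 5 + 5 + 18 + 19 = 64.
slot 4 + slot 7 + slot 3 + slot 2: cost 4 + 5 + 11 + 9 = 29 ≤ 39, expected clicks 17 + 18 + 19 + 8 = 62.
Best is slot 4, slot 8, slot 7, slot 3, and slot 2 with total expected clicks 67.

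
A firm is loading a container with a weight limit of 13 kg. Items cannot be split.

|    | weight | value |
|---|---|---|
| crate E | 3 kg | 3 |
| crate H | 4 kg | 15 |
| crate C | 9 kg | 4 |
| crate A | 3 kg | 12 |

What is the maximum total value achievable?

This is an integer program with binary decision variables.
crate H + crate A: weight 4 + 3 = 7 ≤ 13, value 15 + 12 = 27.
crate H + crate C: weight 4 + 9 = 13 ≤ 13, value 15 + 4 = 19.
crate E + crate H + crate A: weight 3 + 4 + 3 = 10 ≤ 13, value 3 + 15 + 12 = 30.
Best is crate E, crate H, and crate A with total value 30.

30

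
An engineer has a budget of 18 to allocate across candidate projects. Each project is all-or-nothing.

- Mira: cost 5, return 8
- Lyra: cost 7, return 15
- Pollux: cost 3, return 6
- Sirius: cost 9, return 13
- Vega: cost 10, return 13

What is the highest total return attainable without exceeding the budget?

This is a 0-1 knapsack instance.
Take Mira, Lyra, and Pollux: cost 5 + 7 + 3 = 15 ≤ 18, return 8 + 15 + 6 = 29.
No other feasible combination does better.

29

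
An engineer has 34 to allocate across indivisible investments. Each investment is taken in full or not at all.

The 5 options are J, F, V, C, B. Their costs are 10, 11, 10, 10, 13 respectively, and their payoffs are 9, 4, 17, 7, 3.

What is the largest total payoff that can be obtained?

Allowing fractional choices, the relaxed optimum would be about 34.5, but investments are indivisible.
J + F + V: cost 10 + 11 + 10 = 31 ≤ 34, payoff 9 + 4 + 17 = 30.
J + V + B: cost 10 + 10 + 13 = 33 ≤ 34, payoff 9 + 17 + 3 = 29.
J + V + C: cost 10 + 10 + 10 = 30 ≤ 34, payoff 9 + 17 + 7 = 33.
Best is J, V, and C with total payoff 33.

33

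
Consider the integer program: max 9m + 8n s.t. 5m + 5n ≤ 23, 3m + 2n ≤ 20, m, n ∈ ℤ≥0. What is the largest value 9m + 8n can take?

The continuous relaxation peaks at (4.6, 0) with value 41.40; rounding to a feasible lattice point costs some objective.
(m,n)=(4,0): 5·4+5·0=20≤23, 3·4+2·0=12≤20, objective 36.
(m,n)=(3,1): 5·3+5·1=20≤23, 3·3+2·1=11≤20, objective 35.
(m,n)=(3,0): 5·3+5·0=15≤23, 3·3+2·0=9≤20, objective 27.
No feasible integer point exceeds 36.

36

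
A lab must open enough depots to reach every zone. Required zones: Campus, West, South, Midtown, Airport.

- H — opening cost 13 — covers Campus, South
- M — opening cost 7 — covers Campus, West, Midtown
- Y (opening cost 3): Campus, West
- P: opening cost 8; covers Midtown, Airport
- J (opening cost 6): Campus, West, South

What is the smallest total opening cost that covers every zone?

The greedy cost-per-new-zone heuristic would pick Y, P, and J for 17, but a cheaper cover exists.
Choose P and J: together they cover Campus, West, South, Midtown, Airport — every zone.
Total opening cost: 8 + 6 = 14.
No cover costs less than 14.

14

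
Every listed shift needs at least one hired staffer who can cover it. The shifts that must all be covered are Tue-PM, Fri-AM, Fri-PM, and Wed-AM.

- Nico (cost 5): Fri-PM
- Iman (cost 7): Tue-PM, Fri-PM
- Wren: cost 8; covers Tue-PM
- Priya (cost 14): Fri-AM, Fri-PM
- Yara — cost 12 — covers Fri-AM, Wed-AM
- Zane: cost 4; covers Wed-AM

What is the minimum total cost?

This is a weighted set-cover instance.
Choose Iman and Yara: together they cover Tue-PM, Fri-AM, Fri-PM, Wed-AM — every shift.
Total cost: 7 + 12 = 19.

19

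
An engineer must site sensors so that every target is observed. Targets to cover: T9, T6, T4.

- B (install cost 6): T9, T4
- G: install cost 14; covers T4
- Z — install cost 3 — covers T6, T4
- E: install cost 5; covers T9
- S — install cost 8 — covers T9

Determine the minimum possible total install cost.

Choose Z and E: together they cover T9, T6, T4 — every target.
Total install cost: 3 + 5 = 8.
No cover costs less than 8.

8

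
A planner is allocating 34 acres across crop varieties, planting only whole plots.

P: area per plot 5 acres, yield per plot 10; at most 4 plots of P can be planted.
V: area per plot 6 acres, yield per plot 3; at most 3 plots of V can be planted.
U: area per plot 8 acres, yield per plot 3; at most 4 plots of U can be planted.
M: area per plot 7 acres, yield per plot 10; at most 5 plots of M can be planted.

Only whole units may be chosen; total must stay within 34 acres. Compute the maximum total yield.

60

4×P and 2×M: area 34 ≤ 34, yield 4·10 + 2·10 = 60.
4×P, 1×V, and 1×M: area 33 ≤ 34, yield 4·10 + 1·3 + 1·10 = 53.
Best is 60.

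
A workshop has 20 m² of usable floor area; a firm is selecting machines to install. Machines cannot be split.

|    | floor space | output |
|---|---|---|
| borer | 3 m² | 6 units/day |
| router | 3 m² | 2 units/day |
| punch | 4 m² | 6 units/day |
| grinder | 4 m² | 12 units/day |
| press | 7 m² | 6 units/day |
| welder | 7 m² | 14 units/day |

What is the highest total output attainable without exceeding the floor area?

38

Take borer, punch, grinder, and welder: floor space 3 + 4 + 4 + 7 = 18 ≤ 20, output 6 + 6 + 12 + 14 = 38.
No other feasible combination does better.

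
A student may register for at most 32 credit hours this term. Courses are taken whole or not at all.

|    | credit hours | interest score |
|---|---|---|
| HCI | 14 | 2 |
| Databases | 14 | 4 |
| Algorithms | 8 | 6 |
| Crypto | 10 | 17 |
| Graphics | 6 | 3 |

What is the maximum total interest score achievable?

Allowing fractional choices, the relaxed optimum would be about 28.3, but courses are indivisible.
Databases + Algorithms + Crypto: credit hours 14 + 8 + 10 = 32 ≤ 32, interest score 4 + 6 + 17 = 27.
Algorithms + Crypto + Graphics: credit hours 8 + 10 + 6 = 24 ≤ 32, interest score 6 + 17 + 3 = 26.
HCI + Algorithms + Crypto: credit hours 14 + 8 + 10 = 32 ≤ 32, interest score 2 + 6 + 17 = 25.
Best is Databases, Algorithms, and Crypto with total interest score 27.

27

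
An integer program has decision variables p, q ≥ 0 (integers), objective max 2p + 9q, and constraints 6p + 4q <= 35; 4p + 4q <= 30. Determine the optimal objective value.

(p,q)=(0,7) is feasible, giving 63.
(p,q)=(1,6) is feasible, giving 56.
(p,q)=(0,6) is feasible, giving 54.
The best lattice point is (0,7), giving 63.

63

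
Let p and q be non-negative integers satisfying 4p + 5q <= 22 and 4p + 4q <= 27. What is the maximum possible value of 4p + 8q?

32

(p,q)=(0,4): 4·0+5·4=20≤22, 4·0+4·4=16≤27, objective 32.
(p,q)=(1,3): 4·1+5·3=19≤22, 4·1+4·3=16≤27, objective 28.
No feasible integer point exceeds 32.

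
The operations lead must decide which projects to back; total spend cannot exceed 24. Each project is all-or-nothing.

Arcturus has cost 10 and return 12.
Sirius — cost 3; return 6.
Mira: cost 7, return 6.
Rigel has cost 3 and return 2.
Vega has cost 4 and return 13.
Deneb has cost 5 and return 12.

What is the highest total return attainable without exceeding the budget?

This is an integer program with binary decision variables.
Allowing fractional choices, the relaxed optimum would be about 44.7, but projects are indivisible.
Arcturus + Rigel + Vega + Deneb: cost 10 + 3 + 4 + 5 = 22 ≤ 24, return 12 + 2 + 13 + 12 = 39.
Arcturus + Sirius + Vega + Deneb: cost 10 + 3 + 4 + 5 = 22 ≤ 24, return 12 + 6 + 13 + 12 = 43.
Best is Arcturus, Sirius, Vega, and Deneb with total return 43.

43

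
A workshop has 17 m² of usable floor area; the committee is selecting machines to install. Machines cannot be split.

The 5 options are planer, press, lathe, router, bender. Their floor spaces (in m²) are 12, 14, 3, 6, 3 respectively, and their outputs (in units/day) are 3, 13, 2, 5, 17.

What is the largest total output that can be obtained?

Treat it as a binary knapsack problem.
press + bender: floor space 14 + 3 = 17 ≤ 17, output 13 + 17 = 30.
lathe + router + bender: floor space 3 + 6 + 3 = 12 ≤ 17, output 2 + 5 + 17 = 24.
router + bender: floor space 6 + 3 = 9 ≤ 17, output 5 + 17 = 22.
Best is press and bender with total output 30.

30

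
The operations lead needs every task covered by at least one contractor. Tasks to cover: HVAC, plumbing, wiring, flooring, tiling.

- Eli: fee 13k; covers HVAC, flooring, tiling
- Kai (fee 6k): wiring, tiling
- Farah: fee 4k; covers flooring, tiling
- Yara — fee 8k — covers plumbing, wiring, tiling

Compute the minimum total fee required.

21

The greedy cost-per-new-task heuristic would pick Farah, Yara, and Eli for 25, but a cheaper cover exists.
Choose Eli and Yara: together they cover HVAC, plumbing, wiring, flooring, tiling — every task.
Total fee: 13 + 8 = 21.
No cover costs less than 21.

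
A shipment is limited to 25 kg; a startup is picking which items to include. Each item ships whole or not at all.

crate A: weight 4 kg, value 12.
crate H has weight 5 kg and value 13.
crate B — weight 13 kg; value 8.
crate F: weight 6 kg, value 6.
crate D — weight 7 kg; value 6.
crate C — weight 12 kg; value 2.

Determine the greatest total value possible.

37

crate A + crate H + crate F: weight 4 + 5 + 6 = 15 ≤ 25, value 12 + 13 + 6 = 31.
crate A + crate H + crate B: weight 4 + 5 + 13 = 22 ≤ 25, value 12 + 13 + 8 = 33.
crate A + crate H + crate F + crate D: weight 4 + 5 + 6 + 7 = 22 ≤ 25, value 12 + 13 + 6 + 6 = 37.
Best is crate A, crate H, crate F, and crate D with total value 37.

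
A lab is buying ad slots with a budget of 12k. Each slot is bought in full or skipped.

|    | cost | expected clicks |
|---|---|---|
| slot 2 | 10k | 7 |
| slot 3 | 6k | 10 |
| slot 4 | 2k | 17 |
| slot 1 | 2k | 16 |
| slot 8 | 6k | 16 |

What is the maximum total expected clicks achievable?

49

This is a 0-1 knapsack instance.
Allowing fractional choices, the relaxed optimum would be about 52.3, but ad slots are indivisible.
slot 4 + slot 1 + slot 8: cost 2 + 2 + 6 = 10 ≤ 12, expected clicks 17 + 16 + 16 = 49.
slot 3 + slot 4 + slot 1: cost 6 + 2 + 2 = 10 ≤ 12, expected clicks 10 + 17 + 16 = 43.
Best is slot 4, slot 1, and slot 8 with total expected clicks 49.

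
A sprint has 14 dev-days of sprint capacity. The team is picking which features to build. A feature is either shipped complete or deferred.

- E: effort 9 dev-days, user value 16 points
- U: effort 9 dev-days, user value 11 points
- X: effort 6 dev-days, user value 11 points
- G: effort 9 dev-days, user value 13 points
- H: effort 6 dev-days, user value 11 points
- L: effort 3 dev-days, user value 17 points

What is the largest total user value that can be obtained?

Allowing fractional choices, the relaxed optimum would be about 37.2, but features are indivisible.
X + L: effort 6 + 3 = 9 ≤ 14, user value 11 + 17 = 28.
E + L: effort 9 + 3 = 12 ≤ 14, user value 16 + 17 = 33.
G + L: effort 9 + 3 = 12 ≤ 14, user value 13 + 17 = 30.
Best is E and L with total user value 33.

33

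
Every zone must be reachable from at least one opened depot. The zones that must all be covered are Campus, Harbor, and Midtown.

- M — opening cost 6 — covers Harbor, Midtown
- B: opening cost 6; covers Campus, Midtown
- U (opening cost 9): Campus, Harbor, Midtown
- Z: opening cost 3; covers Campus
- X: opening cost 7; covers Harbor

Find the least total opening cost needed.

U alone covers Campus, Harbor, Midtown — every zone.
Total opening cost: 9.
No cover costs less than 9.

9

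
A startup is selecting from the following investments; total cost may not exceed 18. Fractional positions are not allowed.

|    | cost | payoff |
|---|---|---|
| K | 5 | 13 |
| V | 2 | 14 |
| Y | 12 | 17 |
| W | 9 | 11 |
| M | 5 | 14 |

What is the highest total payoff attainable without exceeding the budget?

V + W + M: cost 2 + 9 + 5 = 16 ≤ 18, payoff 14 + 11 + 14 = 39.
K + V + W: cost 5 + 2 + 9 = 16 ≤ 18, payoff 13 + 14 + 11 = 38.
K + V + M: cost 5 + 2 + 5 = 12 ≤ 18, payoff 13 + 14 + 14 = 41.
Best is K, V, and M with total payoff 41.

41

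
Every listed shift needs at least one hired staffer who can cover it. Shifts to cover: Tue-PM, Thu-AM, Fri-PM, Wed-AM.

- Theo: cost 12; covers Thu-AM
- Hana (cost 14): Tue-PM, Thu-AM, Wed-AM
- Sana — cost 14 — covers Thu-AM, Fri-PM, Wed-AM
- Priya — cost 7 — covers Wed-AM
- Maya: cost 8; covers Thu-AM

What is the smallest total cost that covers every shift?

This is a weighted set-cover instance.
Choose Hana and Sana: together they cover Tue-PM, Thu-AM, Fri-PM, Wed-AM — every shift.
Total cost: 14 + 14 = 28.
No cover costs less than 28.

28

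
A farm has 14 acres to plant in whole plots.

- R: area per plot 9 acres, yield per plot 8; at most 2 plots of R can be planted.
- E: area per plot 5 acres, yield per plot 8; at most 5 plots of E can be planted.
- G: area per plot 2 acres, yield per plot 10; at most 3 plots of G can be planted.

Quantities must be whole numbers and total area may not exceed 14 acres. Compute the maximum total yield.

38

This is a bounded integer knapsack.
2×E and 2×G: area 14 ≤ 14, yield 2·8 + 2·10 = 36.
1×E and 3×G: area 11 ≤ 14, yield 1·8 + 3·10 = 38.
Best is 38.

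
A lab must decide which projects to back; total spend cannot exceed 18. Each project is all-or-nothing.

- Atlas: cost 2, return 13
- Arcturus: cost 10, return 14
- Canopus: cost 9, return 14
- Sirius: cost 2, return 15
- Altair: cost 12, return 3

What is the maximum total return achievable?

42

Treat it as a binary knapsack problem.
Allowing fractional choices, the relaxed optimum would be about 49.0, but projects are indivisible.
Atlas + Sirius + Altair: cost 2 + 2 + 12 = 16 ≤ 18, return 13 + 15 + 3 = 31.
Atlas + Canopus + Sirius: cost 2 + 9 + 2 = 13 ≤ 18, return 13 + 14 + 15 = 42.
Atlas + Arcturus + Sirius: cost 2 + 10 + 2 = 14 ≤ 18, return 13 + 14 + 15 = 42.
The maximum return is 42; one optimal choice is Atlas, Canopus, and Sirius.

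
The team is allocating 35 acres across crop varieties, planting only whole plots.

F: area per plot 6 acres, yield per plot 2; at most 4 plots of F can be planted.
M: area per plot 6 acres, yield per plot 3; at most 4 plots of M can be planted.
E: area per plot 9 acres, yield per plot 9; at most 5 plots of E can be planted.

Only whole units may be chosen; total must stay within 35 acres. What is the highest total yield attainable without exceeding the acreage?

This is a bounded integer knapsack.
1×F and 3×E: area 33 ≤ 35, yield 1·2 + 3·9 = 29.
1×M and 3×E: area 33 ≤ 35, yield 1·3 + 3·9 = 30.
Best is 30.

30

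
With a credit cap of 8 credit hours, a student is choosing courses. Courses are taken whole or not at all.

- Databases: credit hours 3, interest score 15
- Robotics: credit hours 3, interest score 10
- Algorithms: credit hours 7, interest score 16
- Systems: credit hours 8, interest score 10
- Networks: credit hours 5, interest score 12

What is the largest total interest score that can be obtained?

This is a 0-1 knapsack instance.
Allowing fractional choices, the relaxed optimum would be about 29.8, but courses are indivisible.
Robotics + Networks: credit hours 3 + 5 = 8 ≤ 8, interest score 10 + 12 = 22.
Databases + Robotics: credit hours 3 + 3 = 6 ≤ 8, interest score 15 + 10 = 25.
Databases + Networks: credit hours 3 + 5 = 8 ≤ 8, interest score 15 + 12 = 27.
Best is Databases and Networks with total interest score 27.

27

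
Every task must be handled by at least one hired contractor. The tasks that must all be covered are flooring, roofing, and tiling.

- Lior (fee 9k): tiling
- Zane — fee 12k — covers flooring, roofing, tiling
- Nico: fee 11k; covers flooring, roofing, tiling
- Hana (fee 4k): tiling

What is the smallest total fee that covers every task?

11

Nico alone covers flooring, roofing, tiling — every task.
Total fee: 11.
No cover costs less than 11.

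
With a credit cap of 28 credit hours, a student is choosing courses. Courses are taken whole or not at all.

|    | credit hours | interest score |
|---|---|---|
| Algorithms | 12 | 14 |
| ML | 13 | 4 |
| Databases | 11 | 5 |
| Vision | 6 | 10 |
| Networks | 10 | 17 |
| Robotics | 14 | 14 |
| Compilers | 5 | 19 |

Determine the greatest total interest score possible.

Algorithms + Networks + Compilers: credit hours 12 + 10 + 5 = 27 ≤ 28, interest score 14 + 17 + 19 = 50.
Vision + Networks + Compilers: credit hours 6 + 10 + 5 = 21 ≤ 28, interest score 10 + 17 + 19 = 46.
Best is Algorithms, Networks, and Compilers with total interest score 50.

50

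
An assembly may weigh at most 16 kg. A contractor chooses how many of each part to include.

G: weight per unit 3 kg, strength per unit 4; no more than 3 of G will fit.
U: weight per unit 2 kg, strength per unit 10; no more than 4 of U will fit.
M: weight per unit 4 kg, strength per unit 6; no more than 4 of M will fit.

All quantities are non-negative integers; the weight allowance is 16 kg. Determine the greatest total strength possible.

1×G, 4×U, and 1×M: weight 15 ≤ 16, strength 1·4 + 4·10 + 1·6 = 50.
4×U and 2×M: weight 16 ≤ 16, strength 4·10 + 2·6 = 52.
Best is 52.

52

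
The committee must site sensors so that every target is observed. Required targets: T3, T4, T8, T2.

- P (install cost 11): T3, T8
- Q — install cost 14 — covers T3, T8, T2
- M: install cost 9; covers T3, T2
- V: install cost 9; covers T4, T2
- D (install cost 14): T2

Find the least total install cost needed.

The greedy cost-per-new-target heuristic would pick M, V, and P for 29, but a cheaper cover exists.
Choose P and V: together they cover T3, T4, T8, T2 — every target.
Total install cost: 11 + 9 = 20.
No cover costs less than 20.

20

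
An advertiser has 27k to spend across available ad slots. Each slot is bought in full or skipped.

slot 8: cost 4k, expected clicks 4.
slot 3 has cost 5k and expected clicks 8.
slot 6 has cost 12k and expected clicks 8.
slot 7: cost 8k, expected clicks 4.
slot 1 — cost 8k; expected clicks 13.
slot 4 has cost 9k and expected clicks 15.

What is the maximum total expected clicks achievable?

40

slot 8 + slot 3 + slot 1 + slot 4: cost 4 + 5 + 8 + 9 = 26 ≤ 27, expected clicks 4 + 8 + 13 + 15 = 40.
slot 3 + slot 1 + slot 4: cost 5 + 8 + 9 = 22 ≤ 27, expected clicks 8 + 13 + 15 = 36.
slot 8 + slot 1 + slot 4: cost 4 + 8 + 9 = 21 ≤ 27, expected clicks 4 + 13 + 15 = 32.
Best is slot 8, slot 3, slot 1, and slot 4 with total expected clicks 40.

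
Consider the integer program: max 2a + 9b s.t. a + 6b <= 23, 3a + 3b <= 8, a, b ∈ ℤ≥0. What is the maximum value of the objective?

18

The continuous relaxation peaks at (0, 2.67) with value 24.00; rounding to a feasible lattice point costs some objective.
(a,b)=(0,2): 1·0+6·2=12≤23, 3·0+3·2=6≤8, objective 18.
(a,b)=(1,1): 1·1+6·1=7≤23, 3·1+3·1=6≤8, objective 11.
The best lattice point is (0,2), giving 18.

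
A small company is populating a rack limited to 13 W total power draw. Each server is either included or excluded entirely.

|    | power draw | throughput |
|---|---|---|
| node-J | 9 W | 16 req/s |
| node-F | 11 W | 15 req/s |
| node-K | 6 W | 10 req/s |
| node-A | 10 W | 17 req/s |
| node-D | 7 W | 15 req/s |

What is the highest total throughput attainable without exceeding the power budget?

25

node-A: power draw 10 ≤ 13, throughput 17.
node-K + node-D: power draw 6 + 7 = 13 ≤ 13, throughput 10 + 15 = 25.
Best is node-K and node-D with total throughput 25.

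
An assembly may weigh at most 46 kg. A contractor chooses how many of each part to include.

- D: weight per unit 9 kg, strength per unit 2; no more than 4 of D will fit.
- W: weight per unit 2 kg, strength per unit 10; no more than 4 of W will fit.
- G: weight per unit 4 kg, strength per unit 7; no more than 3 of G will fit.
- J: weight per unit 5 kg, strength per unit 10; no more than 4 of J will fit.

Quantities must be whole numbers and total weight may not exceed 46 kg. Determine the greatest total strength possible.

101

4×W, 3×G, and 4×J: weight 40 ≤ 46, strength 4·10 + 3·7 + 4·10 = 101.
1×D, 4×W, 2×G, and 4×J: weight 45 ≤ 46, strength 1·2 + 4·10 + 2·7 + 4·10 = 96.
Best is 101.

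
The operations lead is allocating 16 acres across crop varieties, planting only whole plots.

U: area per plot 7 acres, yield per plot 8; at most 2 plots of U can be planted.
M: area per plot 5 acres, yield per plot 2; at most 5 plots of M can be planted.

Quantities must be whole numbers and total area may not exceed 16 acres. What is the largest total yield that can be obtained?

16

U has the best ratio (8/7); taking only U gives at most 2×8 = 16 (stopped by the area limit).
Optimal: 2×U: area 14 ≤ 16, yield 2·8 = 16.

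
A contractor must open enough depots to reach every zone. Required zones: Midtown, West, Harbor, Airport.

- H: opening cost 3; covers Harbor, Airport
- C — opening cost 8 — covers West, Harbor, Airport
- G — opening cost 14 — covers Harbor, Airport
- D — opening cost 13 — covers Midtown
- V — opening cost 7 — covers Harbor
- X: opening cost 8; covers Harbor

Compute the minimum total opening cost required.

21

This is a weighted set-cover instance.
The greedy cost-per-new-zone heuristic would pick H, C, and D for 24, but a cheaper cover exists.
Choose C and D: together they cover Midtown, West, Harbor, Airport — every zone.
Total opening cost: 8 + 13 = 21.
No cover costs less than 21.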